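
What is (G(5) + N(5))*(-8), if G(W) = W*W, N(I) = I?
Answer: -240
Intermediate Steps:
G(W) = W²
(G(5) + N(5))*(-8) = (5² + 5)*(-8) = (25 + 5)*(-8) = 30*(-8) = -240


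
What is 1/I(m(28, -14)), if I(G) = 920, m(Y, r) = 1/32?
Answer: 1/920 ≈ 0.0010870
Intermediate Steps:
m(Y, r) = 1/32
1/I(m(28, -14)) = 1/920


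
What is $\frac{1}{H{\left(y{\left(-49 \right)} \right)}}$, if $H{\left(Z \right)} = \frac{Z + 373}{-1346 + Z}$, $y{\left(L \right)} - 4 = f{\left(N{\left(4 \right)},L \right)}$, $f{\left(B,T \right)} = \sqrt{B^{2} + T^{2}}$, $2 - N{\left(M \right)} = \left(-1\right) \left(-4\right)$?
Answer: $- \frac{39103}{10748} + \frac{1719 \sqrt{2405}}{139724} \approx -3.0348$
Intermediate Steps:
$N{\left(M \right)} = -2$ ($N{\left(M \right)} = 2 - \left(-1\right) \left(-4\right) = 2 - 4 = -2$)
$y{\left(L \right)} = 4 + \sqrt{4 + L^{2}}$ ($y{\left(L \right)} = 4 + \sqrt{\left(-2\right)^{2} + L^{2}} = 4 + \sqrt{4 + L^{2}}$)
$H{\left(Z \right)} = \frac{373 + Z}{-1346 + Z}$
$\frac{1}{H{\left(y{\left(-49 \right)} \right)}} = \frac{1}{\frac{1}{-1346 + \left(4 + \sqrt{4 + \left(-49\right)^{2}}\right)} \left(373 + \left(4 + \sqrt{4 + \left(-49\right)^{2}}\right)\right)} = \frac{1}{\frac{1}{-1346 + \left(4 + \sqrt{4 + 2401}\right)} \left(373 + \left(4 + \sqrt{4 + 2401}\right)\right)} = \frac{1}{\frac{1}{-1346 + \left(4 + \sqrt{2405}\right)} \left(373 + \left(4 + \sqrt{2405}\right)\right)} = \frac{1}{\frac{1}{-1342 + \sqrt{2405}} \left(377 + \sqrt{2405}\right)} = \frac{-1342 + \sqrt{2405}}{377 + \sqrt{2405}}$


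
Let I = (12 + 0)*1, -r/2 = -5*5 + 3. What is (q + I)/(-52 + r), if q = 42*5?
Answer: -111/4 ≈ -27.750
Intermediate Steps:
r = 44 (r = -2*(-5*5 + 3) = -2*(-25 + 3) = -2*(-22) = 44)
q = 210
I = 12 (I = 12*1 = 12)
(q + I)/(-52 + r) = (210 + 12)/(-52 + 44) = 222/(-8) = 222*(-⅛) = -111/4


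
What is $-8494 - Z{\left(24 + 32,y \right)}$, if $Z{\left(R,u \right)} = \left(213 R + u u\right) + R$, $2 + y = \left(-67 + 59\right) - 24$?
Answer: $-21634$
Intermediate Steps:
$y = -34$ ($y = -2 + \left(\left(-67 + 59\right) - 24\right) = -2 - 32 = -34$)
$Z{\left(R,u \right)} = u^{2} + 214 R$ ($Z{\left(R,u \right)} = \left(213 R + u^{2}\right) + R = \left(u^{2} + 213 R\right) + R = u^{2} + 214 R$)
$-8494 - Z{\left(24 + 32,y \right)} = -8494 - \left(\left(-34\right)^{2} + 214 \left(24 + 32\right)\right) = -8494 - \left(1156 + 214 \cdot 56\right) = -8494 - \left(1156 + 11984\right) = -8494 - 13140 = -21634$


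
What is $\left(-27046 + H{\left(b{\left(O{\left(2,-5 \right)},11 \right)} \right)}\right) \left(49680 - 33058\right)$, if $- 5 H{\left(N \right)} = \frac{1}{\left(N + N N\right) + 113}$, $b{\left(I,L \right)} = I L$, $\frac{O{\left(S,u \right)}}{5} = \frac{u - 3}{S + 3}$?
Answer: $- \frac{17463104299762}{38845} \approx -4.4956 \cdot 10^{8}$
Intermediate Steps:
$O{\left(S,u \right)} = \frac{5 \left(-3 + u\right)}{3 + S}$ ($O{\left(S,u \right)} = 5 \frac{u - 3}{S + 3} = 5 \frac{-3 + u}{3 + S} = \frac{5 \left(-3 + u\right)}{3 + S}$)
$H{\left(N \right)} = - \frac{1}{5 \left(113 + N + N^{2}\right)}$ ($H{\left(N \right)} = - \frac{1}{5 \left(\left(N + N N\right) + 113\right)} = - \frac{1}{5 \left(\left(N + N^{2}\right) + 113\right)} = - \frac{1}{5 \left(113 + N + N^{2}\right)}$)
$\left(-27046 + H{\left(b{\left(O{\left(2,-5 \right)},11 \right)} \right)}\right) \left(49680 - 33058\right) = \left(-27046 - \frac{1}{565 + 5 \frac{5 \left(-3 - 5\right)}{3 + 2} \cdot 11 + 5 \left(\frac{5 \left(-3 - 5\right)}{3 + 2} \cdot 11\right)^{2}}\right) \left(49680 - 33058\right) = \left(-27046 - \frac{1}{565 + 5 \cdot 5 \cdot \frac{1}{5} \left(-8\right) 11 + 5 \left(5 \cdot \frac{1}{5} \left(-8\right) 11\right)^{2}}\right) 16622 = \left(-27046 - \frac{1}{565 + 5 \left(\left(-8\right) 11\right) + 5 \left(\left(-8\right) 11\right)^{2}}\right) 16622 = \left(-27046 - \frac{1}{565 + 5 \left(-88\right) + 5 \left(-88\right)^{2}}\right) 16622 = \left(-27046 - \frac{1}{565 - 440 + 5 \cdot 7744}\right) 16622 = \left(-27046 - \frac{1}{565 - 440 + 38720}\right) 16622 = \left(-27046 - \frac{1}{38845}\right) 16622 = \left(- \frac{1050601871}{38845}\right) 16622 = - \frac{17463104299762}{38845}$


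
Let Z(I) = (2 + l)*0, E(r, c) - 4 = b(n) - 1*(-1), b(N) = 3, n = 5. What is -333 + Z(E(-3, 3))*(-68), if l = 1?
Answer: -333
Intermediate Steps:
E(r, c) = 8 (E(r, c) = 4 + (3 - 1*(-1)) = 4 + (3 + 1) = 4 + 4 = 8)
Z(I) = 0 (Z(I) = (2 + 1)*0 = 3*0 = 0)
-333 + Z(E(-3, 3))*(-68) = -333 + 0*(-68) = -333 + 0 = -333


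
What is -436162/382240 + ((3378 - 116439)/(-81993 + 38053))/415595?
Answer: -1178227458571/1032570713200 ≈ -1.1411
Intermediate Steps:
-436162/382240 + ((3378 - 116439)/(-81993 + 38053))/415595 = -436162*1/382240 - 113061/(-43940)*(1/415595) = -218081/191120 - 113061*(-1/43940)*(1/415595) = -218081/191120 + (669/260)*(1/415595) = -218081/191120 + 669/108054700 = -1178227458571/1032570713200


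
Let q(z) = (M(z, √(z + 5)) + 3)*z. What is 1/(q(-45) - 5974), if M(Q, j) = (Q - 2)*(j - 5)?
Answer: -4171/114321214 - 2115*I*√10/228642428 ≈ -3.6485e-5 - 2.9252e-5*I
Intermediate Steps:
M(Q, j) = (-5 + j)*(-2 + Q) (M(Q, j) = (-2 + Q)*(-5 + j) = (-5 + j)*(-2 + Q))
q(z) = z*(13 - 5*z - 2*√(5 + z) + z*√(5 + z)) (q(z) = ((10 - 5*z - 2*√(z + 5) + z*√(z + 5)) + 3)*z = ((10 - 5*z - 2*√(5 + z) + z*√(5 + z)) + 3)*z = (13 - 5*z - 2*√(5 + z) + z*√(5 + z))*z = z*(13 - 5*z - 2*√(5 + z) + z*√(5 + z)))
1/(q(-45) - 5974) = 1/(-45*(13 - 5*(-45) - 2*√(5 - 45) - 45*√(5 - 45)) - 5974) = 1/(-45*(13 + 225 - 4*I*√10 - 90*I*√10) - 5974) = 1/(-45*(238 - 94*I*√10) - 5974) = 1/((-10710 + 4230*I*√10) - 5974) = 1/(-16684 + 4230*I*√10)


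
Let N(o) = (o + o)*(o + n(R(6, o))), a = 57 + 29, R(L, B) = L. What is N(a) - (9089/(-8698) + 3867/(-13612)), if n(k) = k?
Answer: 936837133829/59198588 ≈ 15825.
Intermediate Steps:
a = 86
N(o) = 2*o*(6 + o) (N(o) = (o + o)*(o + 6) = (2*o)*(6 + o) = 2*o*(6 + o))
N(a) - (9089/(-8698) + 3867/(-13612)) = 2*86*(6 + 86) - (9089/(-8698) + 3867/(-13612)) = 2*86*92 - (9089*(-1/8698) + 3867*(-1/13612)) = 15824 - (-9089/8698 - 3867/13612) = 15824 - 1*(-78677317/59198588) = 15824 + 78677317/59198588 = 936837133829/59198588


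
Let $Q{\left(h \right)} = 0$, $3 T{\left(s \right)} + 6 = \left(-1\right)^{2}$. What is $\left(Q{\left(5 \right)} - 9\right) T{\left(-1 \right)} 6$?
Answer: $90$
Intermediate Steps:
$T{\left(s \right)} = - \frac{5}{3}$ ($T{\left(s \right)} = -2 + \frac{\left(-1\right)^{2}}{3} = -2 + \frac{1}{3} \cdot 1 = -2 + \frac{1}{3} = - \frac{5}{3}$)
$\left(Q{\left(5 \right)} - 9\right) T{\left(-1 \right)} 6 = \left(0 - 9\right) \left(- \frac{5}{3}\right) 6 = \left(-9\right) \left(- \frac{5}{3}\right) 6 = 15 \cdot 6 = 90$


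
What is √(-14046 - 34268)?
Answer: 7*I*√986 ≈ 219.8*I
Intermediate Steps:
√(-14046 - 34268) = √(-48314) = 7*I*√986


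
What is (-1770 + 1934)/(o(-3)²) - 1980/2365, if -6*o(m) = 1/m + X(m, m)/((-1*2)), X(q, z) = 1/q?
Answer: 9139356/43 ≈ 2.1254e+5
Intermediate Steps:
o(m) = -1/(12*m) (o(m) = -(1/m + 1/(m*((-1*2))))/6 = -(1/m + 1/(m*(-2)))/6 = -(1/m - ½/m)/6 = -(1/m - 1/(2*m))/6 = -1/(12*m))
(-1770 + 1934)/(o(-3)²) - 1980/2365 = (-1770 + 1934)/((-1/12/(-3))²) - 1980/2365 = 164/((-1/12*(-⅓))²) - 1980*1/2365 = 164/((1/36)²) - 36/43 = 164/(1/1296) - 36/43 = 164*1296 - 36/43 = 212544 - 36/43 = 9139356/43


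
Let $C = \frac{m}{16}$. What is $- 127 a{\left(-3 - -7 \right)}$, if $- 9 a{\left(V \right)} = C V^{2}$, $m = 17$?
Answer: $\frac{2159}{9} \approx 239.89$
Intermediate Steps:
$C = \frac{17}{16} \approx 1.0625$
$a{\left(V \right)} = - \frac{17 V^{2}}{144}$ ($a{\left(V \right)} = - \frac{\frac{17}{16} V^{2}}{9} = - \frac{17 V^{2}}{144}$)
$- 127 a{\left(-3 - -7 \right)} = - 127 \left(- \frac{17 \left(-3 - -7\right)^{2}}{144}\right) = - 127 \left(- \frac{17 \left(-3 + 7\right)^{2}}{144}\right) = - 127 \left(- \frac{17 \cdot 4^{2}}{144}\right) = - 127 \left(\left(- \frac{17}{144}\right) 16\right) = \left(-127\right) \left(- \frac{17}{9}\right) = \frac{2159}{9}$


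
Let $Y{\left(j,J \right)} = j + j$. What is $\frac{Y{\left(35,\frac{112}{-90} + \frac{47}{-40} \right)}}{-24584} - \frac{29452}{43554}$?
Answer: $- \frac{25967741}{38240412} \approx -0.67907$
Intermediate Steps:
$Y{\left(j,J \right)} = 2 j$
$\frac{Y{\left(35,\frac{112}{-90} + \frac{47}{-40} \right)}}{-24584} - \frac{29452}{43554} = \frac{2 \cdot 35}{-24584} - \frac{29452}{43554} = 70 \left(- \frac{1}{24584}\right) - \frac{14726}{21777} = - \frac{5}{1756} - \frac{14726}{21777} = - \frac{25967741}{38240412}$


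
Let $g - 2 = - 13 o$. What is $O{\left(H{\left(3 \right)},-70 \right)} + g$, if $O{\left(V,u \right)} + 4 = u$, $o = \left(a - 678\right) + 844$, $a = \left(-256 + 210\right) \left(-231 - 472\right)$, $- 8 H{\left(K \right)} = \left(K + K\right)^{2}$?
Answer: $-422624$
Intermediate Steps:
$H{\left(K \right)} = - \frac{K^{2}}{2}$ ($H{\left(K \right)} = - \frac{\left(K + K\right)^{2}}{8} = - \frac{\left(2 K\right)^{2}}{8} = - \frac{4 K^{2}}{8} = - \frac{K^{2}}{2}$)
$a = 32338$ ($a = \left(-46\right) \left(-703\right) = 32338$)
$o = 32504$ ($o = \left(32338 - 678\right) + 844 = 31660 + 844 = 32504$)
$O{\left(V,u \right)} = -4 + u$
$g = -422550$ ($g = 2 - 422552 = -422550$)
$O{\left(H{\left(3 \right)},-70 \right)} + g = \left(-4 - 70\right) - 422550 = -74 - 422550 = -422624$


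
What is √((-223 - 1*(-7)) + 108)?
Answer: 6*I*√3 ≈ 10.392*I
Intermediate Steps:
√((-223 - 1*(-7)) + 108) = √((-223 + 7) + 108) = √(-216 + 108) = √(-108) = 6*I*√3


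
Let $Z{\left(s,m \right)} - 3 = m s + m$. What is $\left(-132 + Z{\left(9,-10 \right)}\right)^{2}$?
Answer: $52441$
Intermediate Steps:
$Z{\left(s,m \right)} = 3 + m + m s$ ($Z{\left(s,m \right)} = 3 + \left(m s + m\right) = 3 + \left(m + m s\right) = 3 + m + m s$)
$\left(-132 + Z{\left(9,-10 \right)}\right)^{2} = \left(-132 - 97\right)^{2} = \left(-229\right)^{2} = 52441$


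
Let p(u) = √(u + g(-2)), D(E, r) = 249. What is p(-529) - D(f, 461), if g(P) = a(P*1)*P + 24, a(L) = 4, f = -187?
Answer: -249 + 3*I*√57 ≈ -249.0 + 22.65*I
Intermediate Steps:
g(P) = 24 + 4*P (g(P) = 4*P + 24 = 24 + 4*P)
p(u) = √(16 + u) (p(u) = √(u + (24 + 4*(-2))) = √(u + (24 - 8)) = √(u + 16) = √(16 + u))
p(-529) - D(f, 461) = √(16 - 529) - 1*249 = √(-513) - 249 = 3*I*√57 - 249 = -249 + 3*I*√57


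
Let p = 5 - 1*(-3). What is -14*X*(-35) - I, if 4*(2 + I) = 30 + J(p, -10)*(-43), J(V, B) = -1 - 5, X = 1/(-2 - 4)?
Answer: -455/3 ≈ -151.67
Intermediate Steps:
X = -⅙ (X = 1/(-6) = -⅙ ≈ -0.16667)
p = 8 (p = 5 + 3 = 8)
J(V, B) = -6
I = 70 (I = -2 + (30 - 6*(-43))/4 = -2 + (30 + 258)/4 = -2 + (¼)*288 = -2 + 72 = 70)
-14*X*(-35) - I = -14*(-⅙)*(-35) - 1*70 = (7/3)*(-35) - 70 = -245/3 - 70 = -455/3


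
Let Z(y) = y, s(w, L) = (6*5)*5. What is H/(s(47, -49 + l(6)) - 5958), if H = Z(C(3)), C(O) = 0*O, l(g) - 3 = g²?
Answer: 0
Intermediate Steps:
l(g) = 3 + g²
C(O) = 0
s(w, L) = 150 (s(w, L) = 30*5 = 150)
H = 0
H/(s(47, -49 + l(6)) - 5958) = 0/(150 - 5958) = 0/(-5808) = -1/5808*0 = 0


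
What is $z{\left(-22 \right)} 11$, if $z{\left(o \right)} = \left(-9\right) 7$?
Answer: $-693$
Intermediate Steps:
$z{\left(o \right)} = -63$
$z{\left(-22 \right)} 11 = \left(-63\right) 11 = -693$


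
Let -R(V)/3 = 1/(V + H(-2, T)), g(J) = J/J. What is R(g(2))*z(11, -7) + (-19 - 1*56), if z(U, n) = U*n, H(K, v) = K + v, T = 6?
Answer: -144/5 ≈ -28.800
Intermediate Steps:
g(J) = 1
R(V) = -3/(4 + V) (R(V) = -3/(V + (-2 + 6)) = -3/(V + 4) = -3/(4 + V))
R(g(2))*z(11, -7) + (-19 - 1*56) = (-3/(4 + 1))*(11*(-7)) + (-19 - 1*56) = -3/5*(-77) + (-19 - 56) = -3*⅕*(-77) - 75 = -⅗*(-77) - 75 = 231/5 - 75 = -144/5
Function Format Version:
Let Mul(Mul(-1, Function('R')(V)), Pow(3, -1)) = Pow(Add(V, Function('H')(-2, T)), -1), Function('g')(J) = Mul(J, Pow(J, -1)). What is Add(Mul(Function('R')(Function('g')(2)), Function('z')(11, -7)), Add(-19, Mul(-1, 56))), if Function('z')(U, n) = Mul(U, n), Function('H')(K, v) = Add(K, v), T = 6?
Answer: Rational(-144, 5) ≈ -28.800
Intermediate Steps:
Function('g')(J) = 1
Function('R')(V) = Mul(-3, Pow(Add(4, V), -1)) (Function('R')(V) = Mul(-3, Pow(Add(V, Add(-2, 6)), -1)) = Mul(-3, Pow(Add(V, 4), -1)) = Mul(-3, Pow(Add(4, V), -1)))
Add(Mul(Function('R')(Function('g')(2)), Function('z')(11, -7)), Add(-19, Mul(-1, 56))) = Add(Mul(Mul(-3, Pow(Add(4, 1), -1)), Mul(11, -7)), Add(-19, Mul(-1, 56))) = Add(Mul(Mul(-3, Pow(5, -1)), -77), Add(-19, -56)) = Add(Mul(Mul(-3, Rational(1, 5)), -77), -75) = Add(Mul(Rational(-3, 5), -77), -75) = Add(Rational(231, 5), -75) = Rational(-144, 5)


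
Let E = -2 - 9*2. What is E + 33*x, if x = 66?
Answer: 2158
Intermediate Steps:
E = -20 (E = -2 - 18 = -20)
E + 33*x = -20 + 33*66 = -20 + 2178 = 2158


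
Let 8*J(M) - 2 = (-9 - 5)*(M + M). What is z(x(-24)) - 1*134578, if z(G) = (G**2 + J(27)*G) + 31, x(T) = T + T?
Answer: -127719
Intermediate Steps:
J(M) = 1/4 - 7*M/2 (J(M) = 1/4 + ((-9 - 5)*(M + M))/8 = 1/4 + (-28*M)/8 = 1/4 - 7*M/2)
x(T) = 2*T
z(G) = 31 + G**2 - 377*G/4 (z(G) = (G**2 + (1/4 - 7/2*27)*G) + 31 = (G**2 + (1/4 - 189/2)*G) + 31 = (G**2 - 377*G/4) + 31 = 31 + G**2 - 377*G/4)
z(x(-24)) - 1*134578 = (31 + (2*(-24))**2 - 377*(-24)/2) - 1*134578 = (31 + (-48)**2 - 377/4*(-48)) - 134578 = (31 + 2304 + 4524) - 134578 = 6859 - 134578 = -127719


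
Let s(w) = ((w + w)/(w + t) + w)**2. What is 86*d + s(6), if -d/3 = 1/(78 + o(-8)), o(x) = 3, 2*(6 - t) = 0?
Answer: 1237/27 ≈ 45.815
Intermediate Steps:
t = 6 (t = 6 - 1/2*0 = 6 + 0 = 6)
s(w) = (w + 2*w/(6 + w))**2 (s(w) = ((w + w)/(w + 6) + w)**2 = ((2*w)/(6 + w) + w)**2 = (2*w/(6 + w) + w)**2 = (w + 2*w/(6 + w))**2)
d = -1/27 (d = -3/(78 + 3) = -3/81 = -3*1/81 = -1/27 ≈ -0.037037)
86*d + s(6) = 86*(-1/27) + 6**2*(8 + 6)**2/(6 + 6)**2 = -86/27 + 36*14**2/12**2 = -86/27 + 36*(1/144)*196 = -86/27 + 49 = 1237/27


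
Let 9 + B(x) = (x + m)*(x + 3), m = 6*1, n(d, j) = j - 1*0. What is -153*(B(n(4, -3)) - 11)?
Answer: 3060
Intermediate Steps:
n(d, j) = j (n(d, j) = j + 0 = j)
m = 6
B(x) = -9 + (3 + x)*(6 + x) (B(x) = -9 + (x + 6)*(x + 3) = -9 + (6 + x)*(3 + x) = -9 + (3 + x)*(6 + x))
-153*(B(n(4, -3)) - 11) = -153*((9 + (-3)**2 + 9*(-3)) - 11) = -153*((9 + 9 - 27) - 11) = -153*(-9 - 11) = -153*(-20) = 3060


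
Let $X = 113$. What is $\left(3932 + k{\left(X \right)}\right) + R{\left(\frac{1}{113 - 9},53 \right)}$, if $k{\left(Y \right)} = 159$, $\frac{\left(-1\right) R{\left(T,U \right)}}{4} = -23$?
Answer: $4183$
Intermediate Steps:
$R{\left(T,U \right)} = 92$ ($R{\left(T,U \right)} = \left(-4\right) \left(-23\right) = 92$)
$\left(3932 + k{\left(X \right)}\right) + R{\left(\frac{1}{113 - 9},53 \right)} = \left(3932 + 159\right) + 92 = 4091 + 92 = 4183$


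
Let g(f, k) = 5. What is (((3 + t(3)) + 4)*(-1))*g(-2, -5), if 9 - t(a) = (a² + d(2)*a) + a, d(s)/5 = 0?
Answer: -20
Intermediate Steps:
d(s) = 0 (d(s) = 5*0 = 0)
t(a) = 9 - a - a² (t(a) = 9 - ((a² + 0*a) + a) = 9 - ((a² + 0) + a) = 9 - (a² + a) = 9 - (a + a²) = 9 + (-a - a²) = 9 - a - a²)
(((3 + t(3)) + 4)*(-1))*g(-2, -5) = (((3 + (9 - 1*3 - 1*3²)) + 4)*(-1))*5 = (((3 + (9 - 3 - 1*9)) + 4)*(-1))*5 = (((3 + (9 - 3 - 9)) + 4)*(-1))*5 = (((3 - 3) + 4)*(-1))*5 = ((0 + 4)*(-1))*5 = (4*(-1))*5 = -4*5 = -20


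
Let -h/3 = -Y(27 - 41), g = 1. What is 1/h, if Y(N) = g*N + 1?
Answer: -1/39 ≈ -0.025641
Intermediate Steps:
Y(N) = 1 + N (Y(N) = 1*N + 1 = N + 1 = 1 + N)
h = -39 (h = -(-3)*(1 + (27 - 41)) = -(-3)*(1 - 14) = -(-3)*(-13) = -3*13 = -39)
1/h = 1/(-39) = -1/39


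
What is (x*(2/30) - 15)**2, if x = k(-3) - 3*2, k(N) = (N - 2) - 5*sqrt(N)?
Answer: 55621/225 + 472*I*sqrt(3)/45 ≈ 247.2 + 18.167*I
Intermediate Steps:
k(N) = -2 + N - 5*sqrt(N) (k(N) = (-2 + N) - 5*sqrt(N) = -2 + N - 5*sqrt(N))
x = -11 - 5*I*sqrt(3) (x = (-2 - 3 - 5*I*sqrt(3)) - 3*2 = (-2 - 3 - 5*I*sqrt(3)) - 6 = (-5 - 5*I*sqrt(3)) - 6 = -11 - 5*I*sqrt(3) ≈ -11.0 - 8.6602*I)
(x*(2/30) - 15)**2 = ((-11 - 5*I*sqrt(3))*(2/30) - 15)**2 = ((-11 - 5*I*sqrt(3))*(2*(1/30)) - 15)**2 = ((-11 - 5*I*sqrt(3))*(1/15) - 15)**2 = ((-11/15 - I*sqrt(3)/3) - 15)**2 = (-236/15 - I*sqrt(3)/3)**2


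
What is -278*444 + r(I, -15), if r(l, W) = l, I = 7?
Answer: -123425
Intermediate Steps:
-278*444 + r(I, -15) = -278*444 + 7 = -123432 + 7 = -123425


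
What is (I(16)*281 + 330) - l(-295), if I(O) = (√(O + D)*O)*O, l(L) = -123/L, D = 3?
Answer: 97227/295 + 71936*√19 ≈ 3.1389e+5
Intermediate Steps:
I(O) = O²*√(3 + O) (I(O) = (√(O + 3)*O)*O = (√(3 + O)*O)*O = (O*√(3 + O))*O = O²*√(3 + O))
(I(16)*281 + 330) - l(-295) = ((16²*√(3 + 16))*281 + 330) - (-123)/(-295) = ((256*√19)*281 + 330) - (-123)*(-1)/295 = (71936*√19 + 330) - 1*123/295 = (330 + 71936*√19) - 123/295 = 97227/295 + 71936*√19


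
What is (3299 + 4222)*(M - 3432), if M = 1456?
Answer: -14861496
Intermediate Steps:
(3299 + 4222)*(M - 3432) = (3299 + 4222)*(1456 - 3432) = 7521*(-1976) = -14861496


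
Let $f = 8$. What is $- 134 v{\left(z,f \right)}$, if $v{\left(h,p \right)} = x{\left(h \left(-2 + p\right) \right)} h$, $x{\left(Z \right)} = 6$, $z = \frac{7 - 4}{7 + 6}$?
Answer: $- \frac{2412}{13} \approx -185.54$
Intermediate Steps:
$z = \frac{3}{13} \approx 0.23077$
$v{\left(h,p \right)} = 6 h$
$- 134 v{\left(z,f \right)} = - 134 \cdot 6 \cdot \frac{3}{13} = \left(-134\right) \frac{18}{13} = - \frac{2412}{13}$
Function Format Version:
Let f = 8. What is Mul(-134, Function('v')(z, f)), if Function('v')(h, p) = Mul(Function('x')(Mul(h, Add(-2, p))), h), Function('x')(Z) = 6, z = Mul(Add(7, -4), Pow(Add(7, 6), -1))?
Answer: Rational(-2412, 13) ≈ -185.54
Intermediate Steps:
z = Rational(3, 13) (z = Mul(3, Pow(13, -1)) = Mul(3, Rational(1, 13)) = Rational(3, 13) ≈ 0.23077)
Function('v')(h, p) = Mul(6, h)
Mul(-134, Function('v')(z, f)) = Mul(-134, Mul(6, Rational(3, 13))) = Mul(-134, Rational(18, 13)) = Rational(-2412, 13)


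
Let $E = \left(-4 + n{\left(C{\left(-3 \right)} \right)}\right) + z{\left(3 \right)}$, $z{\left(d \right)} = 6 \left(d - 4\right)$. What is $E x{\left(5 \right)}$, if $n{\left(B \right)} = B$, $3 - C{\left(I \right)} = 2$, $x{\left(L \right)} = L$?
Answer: $-45$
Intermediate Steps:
$z{\left(d \right)} = -24 + 6 d$ ($z{\left(d \right)} = 6 \left(-4 + d\right) = -24 + 6 d$)
$C{\left(I \right)} = 1$ ($C{\left(I \right)} = 3 - 2 = 1$)
$E = -9$ ($E = \left(-4 + 1\right) + \left(-24 + 6 \cdot 3\right) = -3 + \left(-24 + 18\right) = -3 - 6 = -9$)
$E x{\left(5 \right)} = \left(-9\right) 5 = -45$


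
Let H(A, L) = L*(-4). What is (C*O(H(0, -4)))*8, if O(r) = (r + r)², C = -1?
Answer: -8192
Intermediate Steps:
H(A, L) = -4*L
O(r) = 4*r² (O(r) = (2*r)² = 4*r²)
(C*O(H(0, -4)))*8 = -4*(-4*(-4))²*8 = -4*16²*8 = -4*256*8 = -1*1024*8 = -1024*8 = -8192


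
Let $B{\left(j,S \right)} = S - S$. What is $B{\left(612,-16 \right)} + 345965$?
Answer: $345965$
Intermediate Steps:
$B{\left(j,S \right)} = 0$
$B{\left(612,-16 \right)} + 345965 = 0 + 345965 = 345965$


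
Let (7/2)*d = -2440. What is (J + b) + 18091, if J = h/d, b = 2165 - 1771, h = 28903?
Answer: 90004479/4880 ≈ 18444.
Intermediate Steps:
d = -4880/7 (d = (2/7)*(-2440) = -4880/7 ≈ -697.14)
b = 394
J = -202321/4880 (J = 28903/(-4880/7) = 28903*(-7/4880) = -202321/4880 ≈ -41.459)
(J + b) + 18091 = (-202321/4880 + 394) + 18091 = 1720399/4880 + 18091 = 90004479/4880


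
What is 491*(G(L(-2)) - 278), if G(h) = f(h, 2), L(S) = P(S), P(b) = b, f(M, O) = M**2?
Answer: -134534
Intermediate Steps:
L(S) = S
G(h) = h**2
491*(G(L(-2)) - 278) = 491*((-2)**2 - 278) = 491*(4 - 278) = 491*(-274) = -134534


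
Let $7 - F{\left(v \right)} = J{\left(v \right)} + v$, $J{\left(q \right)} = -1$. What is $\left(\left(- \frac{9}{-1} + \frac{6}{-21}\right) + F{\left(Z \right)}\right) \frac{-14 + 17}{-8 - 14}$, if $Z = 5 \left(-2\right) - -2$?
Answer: $- \frac{519}{154} \approx -3.3701$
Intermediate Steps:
$Z = -8$ ($Z = -10 + 2 = -8$)
$F{\left(v \right)} = 8 - v$ ($F{\left(v \right)} = 7 - \left(-1 + v\right) = 8 - v$)
$\left(\left(- \frac{9}{-1} + \frac{6}{-21}\right) + F{\left(Z \right)}\right) \frac{-14 + 17}{-8 - 14} = \left(\left(- \frac{9}{-1} + \frac{6}{-21}\right) + \left(8 - -8\right)\right) \frac{-14 + 17}{-8 - 14} = \left(\left(\left(-9\right) \left(-1\right) + 6 \left(- \frac{1}{21}\right)\right) + \left(8 + 8\right)\right) \frac{3}{-22} = \left(\left(9 - \frac{2}{7}\right) + 16\right) 3 \left(- \frac{1}{22}\right) = \left(\frac{61}{7} + 16\right) \left(- \frac{3}{22}\right) = \frac{173}{7} \left(- \frac{3}{22}\right) = - \frac{519}{154}$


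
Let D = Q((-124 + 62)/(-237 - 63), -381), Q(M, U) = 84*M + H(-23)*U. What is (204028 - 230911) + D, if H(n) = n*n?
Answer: -5710366/25 ≈ -2.2841e+5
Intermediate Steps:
H(n) = n²
Q(M, U) = 84*M + 529*U (Q(M, U) = 84*M + (-23)²*U = 84*M + 529*U)
D = -5038291/25 (D = 84*((-124 + 62)/(-237 - 63)) + 529*(-381) = 84*(-62/(-300)) - 201549 = 84*(-62*(-1/300)) - 201549 = 84*(31/150) - 201549 = 434/25 - 201549 = -5038291/25 ≈ -2.0153e+5)
(204028 - 230911) + D = (204028 - 230911) - 5038291/25 = -26883 - 5038291/25 = -5710366/25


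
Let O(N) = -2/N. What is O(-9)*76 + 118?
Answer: 1214/9 ≈ 134.89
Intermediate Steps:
O(-9)*76 + 118 = -2/(-9)*76 + 118 = -2*(-1/9)*76 + 118 = (2/9)*76 + 118 = 152/9 + 118 = 1214/9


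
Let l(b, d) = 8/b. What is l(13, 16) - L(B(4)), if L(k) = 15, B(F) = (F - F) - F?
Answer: -187/13 ≈ -14.385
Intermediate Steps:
B(F) = -F (B(F) = 0 - F = -F)
l(13, 16) - L(B(4)) = 8/13 - 1*15 = 8*(1/13) - 15 = 8/13 - 15 = -187/13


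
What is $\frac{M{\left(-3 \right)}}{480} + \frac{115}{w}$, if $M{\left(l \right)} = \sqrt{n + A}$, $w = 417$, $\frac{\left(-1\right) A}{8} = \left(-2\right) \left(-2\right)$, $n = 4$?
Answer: $\frac{115}{417} + \frac{i \sqrt{7}}{240} \approx 0.27578 + 0.011024 i$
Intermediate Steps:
$A = -32$ ($A = - 8 \left(\left(-2\right) \left(-2\right)\right) = \left(-8\right) 4 = -32$)
$M{\left(l \right)} = 2 i \sqrt{7}$ ($M{\left(l \right)} = \sqrt{4 - 32} = \sqrt{-28} = 2 i \sqrt{7}$)
$\frac{M{\left(-3 \right)}}{480} + \frac{115}{w} = \frac{2 i \sqrt{7}}{480} + \frac{115}{417} = 2 i \sqrt{7} \cdot \frac{1}{480} + 115 \cdot \frac{1}{417} = \frac{i \sqrt{7}}{240} + \frac{115}{417} = \frac{115}{417} + \frac{i \sqrt{7}}{240}$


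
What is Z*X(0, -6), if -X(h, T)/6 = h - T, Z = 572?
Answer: -20592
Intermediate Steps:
X(h, T) = -6*h + 6*T (X(h, T) = -6*(h - T) = -6*h + 6*T)
Z*X(0, -6) = 572*(-6*0 + 6*(-6)) = 572*(0 - 36) = 572*(-36) = -20592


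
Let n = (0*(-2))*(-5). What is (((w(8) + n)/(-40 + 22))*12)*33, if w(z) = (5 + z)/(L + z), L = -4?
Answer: -143/2 ≈ -71.500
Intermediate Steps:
n = 0 (n = 0*(-5) = 0)
w(z) = (5 + z)/(-4 + z)
(((w(8) + n)/(-40 + 22))*12)*33 = ((((5 + 8)/(-4 + 8) + 0)/(-40 + 22))*12)*33 = (((13/4 + 0)/(-18))*12)*33 = ((((¼)*13 + 0)*(-1/18))*12)*33 = (((13/4 + 0)*(-1/18))*12)*33 = (((13/4)*(-1/18))*12)*33 = -13/72*12*33 = -13/6*33 = -143/2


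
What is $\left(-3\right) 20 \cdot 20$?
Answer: $-1200$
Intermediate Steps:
$\left(-3\right) 20 \cdot 20 = \left(-60\right) 20 = -1200$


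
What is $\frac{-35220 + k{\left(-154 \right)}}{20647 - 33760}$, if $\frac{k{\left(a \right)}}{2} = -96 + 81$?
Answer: $\frac{250}{93} \approx 2.6882$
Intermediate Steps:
$k{\left(a \right)} = -30$ ($k{\left(a \right)} = 2 \left(-96 + 81\right) = 2 \left(-15\right) = -30$)
$\frac{-35220 + k{\left(-154 \right)}}{20647 - 33760} = \frac{-35220 - 30}{20647 - 33760} = - \frac{35250}{-13113} = \left(-35250\right) \left(- \frac{1}{13113}\right) = \frac{250}{93}$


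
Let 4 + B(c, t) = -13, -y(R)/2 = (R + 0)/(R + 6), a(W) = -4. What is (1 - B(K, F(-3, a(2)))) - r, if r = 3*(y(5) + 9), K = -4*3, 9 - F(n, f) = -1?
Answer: -69/11 ≈ -6.2727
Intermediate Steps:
F(n, f) = 10 (F(n, f) = 9 - 1*(-1) = 9 + 1 = 10)
K = -12
y(R) = -2*R/(6 + R) (y(R) = -2*(R + 0)/(R + 6) = -2*R/(6 + R))
r = 267/11 (r = 3*(-2*5/(6 + 5) + 9) = 3*(-2*5/11 + 9) = 3*(-2*5*1/11 + 9) = 3*(-10/11 + 9) = 3*(89/11) = 267/11 ≈ 24.273)
B(c, t) = -17 (B(c, t) = -4 - 13 = -17)
(1 - B(K, F(-3, a(2)))) - r = (1 - 1*(-17)) - 1*267/11 = (1 + 17) - 267/11 = 18 - 267/11 = -69/11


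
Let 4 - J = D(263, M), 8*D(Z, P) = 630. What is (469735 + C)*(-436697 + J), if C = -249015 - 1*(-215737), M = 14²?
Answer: -762528350759/4 ≈ -1.9063e+11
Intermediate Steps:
M = 196
D(Z, P) = 315/4 (D(Z, P) = (⅛)*630 = 315/4)
C = -33278 (C = -249015 + 215737 = -33278)
J = -299/4 (J = 4 - 1*315/4 = 4 - 315/4 = -299/4 ≈ -74.750)
(469735 + C)*(-436697 + J) = (469735 - 33278)*(-436697 - 299/4) = 436457*(-1747087/4) = -762528350759/4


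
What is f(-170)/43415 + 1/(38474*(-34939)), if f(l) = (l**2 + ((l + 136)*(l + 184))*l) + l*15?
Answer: 28839391158361/11672062715738 ≈ 2.4708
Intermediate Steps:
f(l) = l**2 + 15*l + l*(136 + l)*(184 + l) (f(l) = (l**2 + ((136 + l)*(184 + l))*l) + 15*l = (l**2 + l*(136 + l)*(184 + l)) + 15*l = l**2 + 15*l + l*(136 + l)*(184 + l))
f(-170)/43415 + 1/(38474*(-34939)) = -170*(25039 + (-170)**2 + 321*(-170))/43415 + 1/(38474*(-34939)) = -170*(25039 + 28900 - 54570)*(1/43415) + (1/38474)*(-1/34939) = -170*(-631)*(1/43415) - 1/1344243086 = 107270*(1/43415) - 1/1344243086 = 21454/8683 - 1/1344243086 = 28839391158361/11672062715738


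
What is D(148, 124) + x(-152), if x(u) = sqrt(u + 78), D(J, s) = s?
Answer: 124 + I*sqrt(74) ≈ 124.0 + 8.6023*I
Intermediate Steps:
x(u) = sqrt(78 + u)
D(148, 124) + x(-152) = 124 + sqrt(78 - 152) = 124 + sqrt(-74) = 124 + I*sqrt(74)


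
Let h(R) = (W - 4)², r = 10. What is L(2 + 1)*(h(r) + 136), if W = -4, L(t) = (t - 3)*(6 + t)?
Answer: 0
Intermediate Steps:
L(t) = (-3 + t)*(6 + t)
h(R) = 64 (h(R) = (-4 - 4)² = (-8)² = 64)
L(2 + 1)*(h(r) + 136) = (-18 + (2 + 1)² + 3*(2 + 1))*(64 + 136) = (-18 + 3² + 3*3)*200 = (-18 + 9 + 9)*200 = 0*200 = 0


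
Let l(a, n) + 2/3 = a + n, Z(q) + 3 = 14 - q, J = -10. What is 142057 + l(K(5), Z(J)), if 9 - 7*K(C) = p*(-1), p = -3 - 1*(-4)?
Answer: 2983654/21 ≈ 1.4208e+5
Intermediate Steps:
p = 1 (p = -3 + 4 = 1)
K(C) = 10/7 (K(C) = 9/7 - (-1)/7 = 9/7 - 1/7*(-1) = 9/7 + 1/7 = 10/7)
Z(q) = 11 - q (Z(q) = -3 + (14 - q) = 11 - q)
l(a, n) = -2/3 + a + n (l(a, n) = -2/3 + (a + n) = -2/3 + a + n)
142057 + l(K(5), Z(J)) = 142057 + (-2/3 + 10/7 + (11 - 1*(-10))) = 142057 + (-2/3 + 10/7 + (11 + 10)) = 142057 + (-2/3 + 10/7 + 21) = 142057 + 457/21 = 2983654/21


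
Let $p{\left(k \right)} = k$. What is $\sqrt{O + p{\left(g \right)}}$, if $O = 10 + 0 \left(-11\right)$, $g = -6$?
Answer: $2$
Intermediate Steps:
$O = 10$ ($O = 10 + 0 = 10$)
$\sqrt{O + p{\left(g \right)}} = \sqrt{10 - 6} = \sqrt{4} = 2$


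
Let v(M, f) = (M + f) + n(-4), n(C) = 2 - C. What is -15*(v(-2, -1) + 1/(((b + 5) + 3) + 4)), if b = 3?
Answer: -46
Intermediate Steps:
v(M, f) = 6 + M + f (v(M, f) = (M + f) + (2 - 1*(-4)) = (M + f) + (2 + 4) = (M + f) + 6 = 6 + M + f)
-15*(v(-2, -1) + 1/(((b + 5) + 3) + 4)) = -15*((6 - 2 - 1) + 1/(((3 + 5) + 3) + 4)) = -15*(3 + 1/((8 + 3) + 4)) = -15*(3 + 1/(11 + 4)) = -15*(3 + 1/15) = -15*46/15 = -46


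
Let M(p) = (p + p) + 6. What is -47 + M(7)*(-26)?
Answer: -567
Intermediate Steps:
M(p) = 6 + 2*p (M(p) = 2*p + 6 = 6 + 2*p)
-47 + M(7)*(-26) = -47 + (6 + 2*7)*(-26) = -47 + (6 + 14)*(-26) = -47 + 20*(-26) = -47 - 520 = -567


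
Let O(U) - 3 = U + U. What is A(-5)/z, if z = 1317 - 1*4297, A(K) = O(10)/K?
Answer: 23/14900 ≈ 0.0015436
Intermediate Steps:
O(U) = 3 + 2*U (O(U) = 3 + (U + U) = 3 + 2*U)
A(K) = 23/K (A(K) = (3 + 2*10)/K = (3 + 20)/K = 23/K)
z = -2980 (z = 1317 - 4297 = -2980)
A(-5)/z = (23/(-5))/(-2980) = (23*(-1/5))*(-1/2980) = -23/5*(-1/2980) = 23/14900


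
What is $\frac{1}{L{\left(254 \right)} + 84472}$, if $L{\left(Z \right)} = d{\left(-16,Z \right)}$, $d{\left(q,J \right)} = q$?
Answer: $\frac{1}{84456} \approx 1.184 \cdot 10^{-5}$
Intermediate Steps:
$L{\left(Z \right)} = -16$
$\frac{1}{L{\left(254 \right)} + 84472} = \frac{1}{-16 + 84472} = \frac{1}{84456}$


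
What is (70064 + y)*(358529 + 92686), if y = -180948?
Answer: -50032524060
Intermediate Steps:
(70064 + y)*(358529 + 92686) = (70064 - 180948)*(358529 + 92686) = -110884*451215 = -50032524060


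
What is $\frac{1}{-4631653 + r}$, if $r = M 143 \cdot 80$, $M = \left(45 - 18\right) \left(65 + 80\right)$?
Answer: $\frac{1}{40155947} \approx 2.4903 \cdot 10^{-8}$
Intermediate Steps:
$M = 3915$ ($M = 27 \cdot 145 = 3915$)
$r = 44787600$ ($r = 3915 \cdot 143 \cdot 80 = 559845 \cdot 80 = 44787600$)
$\frac{1}{-4631653 + r} = \frac{1}{-4631653 + 44787600} = \frac{1}{40155947}$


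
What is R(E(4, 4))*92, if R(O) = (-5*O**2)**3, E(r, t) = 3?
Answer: -8383500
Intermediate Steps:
R(O) = -125*O**6
R(E(4, 4))*92 = -125*3**6*92 = -125*729*92 = -91125*92 = -8383500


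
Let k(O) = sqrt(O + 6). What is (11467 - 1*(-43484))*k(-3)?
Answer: 54951*sqrt(3) ≈ 95178.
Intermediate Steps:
k(O) = sqrt(6 + O)
(11467 - 1*(-43484))*k(-3) = (11467 - 1*(-43484))*sqrt(6 - 3) = (11467 + 43484)*sqrt(3) = 54951*sqrt(3)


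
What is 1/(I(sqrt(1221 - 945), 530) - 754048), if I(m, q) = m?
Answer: -188512/142147096507 - sqrt(69)/284294193014 ≈ -1.3262e-6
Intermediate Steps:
1/(I(sqrt(1221 - 945), 530) - 754048) = 1/(sqrt(1221 - 945) - 754048) = 1/(sqrt(276) - 754048) = 1/(2*sqrt(69) - 754048) = 1/(-754048 + 2*sqrt(69))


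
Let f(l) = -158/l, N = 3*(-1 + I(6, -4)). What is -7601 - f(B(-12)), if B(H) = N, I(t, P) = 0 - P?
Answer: -68251/9 ≈ -7583.4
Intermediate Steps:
I(t, P) = -P
N = 9 (N = 3*(-1 - 1*(-4)) = 3*(-1 + 4) = 3*3 = 9)
B(H) = 9
-7601 - f(B(-12)) = -7601 - (-158)/9 = -7601 - 1*(-158/9) = -7601 + 158/9 = -68251/9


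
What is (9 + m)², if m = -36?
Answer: 729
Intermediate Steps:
(9 + m)² = (9 - 36)² = (-27)² = 729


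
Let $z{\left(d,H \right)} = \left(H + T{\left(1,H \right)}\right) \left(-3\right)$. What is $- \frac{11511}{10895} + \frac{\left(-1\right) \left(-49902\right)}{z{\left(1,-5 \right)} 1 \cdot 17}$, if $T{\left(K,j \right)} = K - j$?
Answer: $- \frac{181423117}{185215} \approx -979.53$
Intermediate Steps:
$z{\left(d,H \right)} = -3$ ($z{\left(d,H \right)} = \left(H - \left(-1 + H\right)\right) \left(-3\right) = 1 \left(-3\right) = -3$)
$- \frac{11511}{10895} + \frac{\left(-1\right) \left(-49902\right)}{z{\left(1,-5 \right)} 1 \cdot 17} = - \frac{11511}{10895} + \frac{\left(-1\right) \left(-49902\right)}{\left(-3\right) 1 \cdot 17} = \left(-11511\right) \frac{1}{10895} + \frac{49902}{\left(-3\right) 17} = - \frac{11511}{10895} + \frac{49902}{-51} = - \frac{11511}{10895} + 49902 \left(- \frac{1}{51}\right) = - \frac{11511}{10895} - \frac{16634}{17} = - \frac{181423117}{185215}$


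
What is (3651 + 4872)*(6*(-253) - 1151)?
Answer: -22747887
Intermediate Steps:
(3651 + 4872)*(6*(-253) - 1151) = 8523*(-1518 - 1151) = 8523*(-2669) = -22747887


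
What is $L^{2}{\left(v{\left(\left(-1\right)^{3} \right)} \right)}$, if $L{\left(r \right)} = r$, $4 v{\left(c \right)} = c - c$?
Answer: $0$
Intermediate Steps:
$v{\left(c \right)} = 0$ ($v{\left(c \right)} = \frac{c - c}{4} = \frac{1}{4} \cdot 0 = 0$)
$L^{2}{\left(v{\left(\left(-1\right)^{3} \right)} \right)} = 0^{2} = 0$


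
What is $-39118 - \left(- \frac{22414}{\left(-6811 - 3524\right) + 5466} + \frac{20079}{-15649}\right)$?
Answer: $- \frac{2980848258793}{76194981} \approx -39121.0$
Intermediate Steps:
$-39118 - \left(- \frac{22414}{\left(-6811 - 3524\right) + 5466} + \frac{20079}{-15649}\right) = -39118 - \left(- \frac{22414}{-10335 + 5466} + 20079 \left(- \frac{1}{15649}\right)\right) = -39118 - \left(- \frac{22414}{-4869} - \frac{20079}{15649}\right) = -39118 - \left(\left(-22414\right) \left(- \frac{1}{4869}\right) - \frac{20079}{15649}\right) = -39118 - \left(\frac{22414}{4869} - \frac{20079}{15649}\right) = -39118 - \frac{252992035}{76194981} = - \frac{2980848258793}{76194981}$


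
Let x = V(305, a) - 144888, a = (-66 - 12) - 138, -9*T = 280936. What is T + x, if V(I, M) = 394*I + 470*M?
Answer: -1417078/9 ≈ -1.5745e+5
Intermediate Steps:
T = -280936/9 (T = -⅑*280936 = -280936/9 ≈ -31215.)
a = -216 (a = -78 - 138 = -216)
x = -126238 (x = (394*305 + 470*(-216)) - 144888 = (120170 - 101520) - 144888 = 18650 - 144888 = -126238)
T + x = -280936/9 - 126238 = -1417078/9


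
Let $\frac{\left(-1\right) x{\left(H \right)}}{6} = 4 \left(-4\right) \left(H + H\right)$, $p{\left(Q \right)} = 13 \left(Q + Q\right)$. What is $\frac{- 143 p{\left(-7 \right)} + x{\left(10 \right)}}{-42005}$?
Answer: $- \frac{27946}{42005} \approx -0.6653$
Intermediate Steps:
$p{\left(Q \right)} = 26 Q$ ($p{\left(Q \right)} = 13 \cdot 2 Q = 26 Q$)
$x{\left(H \right)} = 192 H$ ($x{\left(H \right)} = - 6 \cdot 4 \left(-4\right) \left(H + H\right) = - 6 \left(- 16 \cdot 2 H\right) = - 6 \left(- 32 H\right) = 192 H$)
$\frac{- 143 p{\left(-7 \right)} + x{\left(10 \right)}}{-42005} = \frac{- 143 \cdot 26 \left(-7\right) + 192 \cdot 10}{-42005} = \left(\left(-143\right) \left(-182\right) + 1920\right) \left(- \frac{1}{42005}\right) = \left(26026 + 1920\right) \left(- \frac{1}{42005}\right) = 27946 \left(- \frac{1}{42005}\right) = - \frac{27946}{42005}$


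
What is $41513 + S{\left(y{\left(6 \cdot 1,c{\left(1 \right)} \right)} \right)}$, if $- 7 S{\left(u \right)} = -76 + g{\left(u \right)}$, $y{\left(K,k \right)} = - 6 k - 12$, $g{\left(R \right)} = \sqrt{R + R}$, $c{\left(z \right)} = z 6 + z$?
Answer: $\frac{290667}{7} - \frac{6 i \sqrt{3}}{7} \approx 41524.0 - 1.4846 i$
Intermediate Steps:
$c{\left(z \right)} = 7 z$ ($c{\left(z \right)} = 6 z + z = 7 z$)
$g{\left(R \right)} = \sqrt{2} \sqrt{R}$ ($g{\left(R \right)} = \sqrt{2 R} = \sqrt{2} \sqrt{R}$)
$y{\left(K,k \right)} = -12 - 6 k$
$S{\left(u \right)} = \frac{76}{7} - \frac{\sqrt{2} \sqrt{u}}{7}$ ($S{\left(u \right)} = - \frac{-76 + \sqrt{2} \sqrt{u}}{7} = \frac{76}{7} - \frac{\sqrt{2} \sqrt{u}}{7}$)
$41513 + S{\left(y{\left(6 \cdot 1,c{\left(1 \right)} \right)} \right)} = 41513 + \left(\frac{76}{7} - \frac{\sqrt{2} \sqrt{-12 - 6 \cdot 7 \cdot 1}}{7}\right) = 41513 + \left(\frac{76}{7} - \frac{\sqrt{2} \sqrt{-12 - 42}}{7}\right) = 41513 + \left(\frac{76}{7} - \frac{\sqrt{2} \sqrt{-54}}{7}\right) = 41513 + \left(\frac{76}{7} - \frac{\sqrt{2} \cdot 3 i \sqrt{6}}{7}\right) = 41513 + \left(\frac{76}{7} - \frac{6 i \sqrt{3}}{7}\right) = \frac{290667}{7} - \frac{6 i \sqrt{3}}{7}$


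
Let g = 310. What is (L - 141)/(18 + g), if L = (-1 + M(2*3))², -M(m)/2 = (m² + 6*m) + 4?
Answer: 5817/82 ≈ 70.939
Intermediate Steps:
M(m) = -8 - 12*m - 2*m² (M(m) = -2*((m² + 6*m) + 4) = -2*(4 + m² + 6*m) = -8 - 12*m - 2*m²)
L = 23409 (L = (-1 + (-8 - 24*3 - 2*(2*3)²))² = (-1 + (-8 - 12*6 - 2*6²))² = (-1 + (-8 - 72 - 2*36))² = (-1 + (-8 - 72 - 72))² = (-1 - 152)² = (-153)² = 23409)
(L - 141)/(18 + g) = (23409 - 141)/(18 + 310) = 23268/328 = 23268*(1/328) = 5817/82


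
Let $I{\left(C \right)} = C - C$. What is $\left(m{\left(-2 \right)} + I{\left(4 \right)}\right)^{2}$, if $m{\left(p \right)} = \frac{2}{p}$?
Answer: $1$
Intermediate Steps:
$I{\left(C \right)} = 0$
$\left(m{\left(-2 \right)} + I{\left(4 \right)}\right)^{2} = \left(\frac{2}{-2} + 0\right)^{2} = \left(2 \left(- \frac{1}{2}\right) + 0\right)^{2} = \left(-1 + 0\right)^{2} = \left(-1\right)^{2} = 1$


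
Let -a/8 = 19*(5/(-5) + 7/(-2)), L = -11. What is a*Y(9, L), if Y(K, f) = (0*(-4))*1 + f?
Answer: -7524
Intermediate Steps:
Y(K, f) = f (Y(K, f) = 0*1 + f = 0 + f = f)
a = 684 (a = -152*(5/(-5) + 7/(-2)) = -152*(5*(-⅕) + 7*(-½)) = -152*(-1 - 7/2) = -152*(-9)/2 = -8*(-171/2) = 684)
a*Y(9, L) = 684*(-11) = -7524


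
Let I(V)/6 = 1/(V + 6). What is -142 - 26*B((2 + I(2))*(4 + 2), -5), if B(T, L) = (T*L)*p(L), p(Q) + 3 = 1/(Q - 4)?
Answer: -20446/3 ≈ -6815.3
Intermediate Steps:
I(V) = 6/(6 + V) (I(V) = 6/(V + 6) = 6/(6 + V))
p(Q) = -3 + 1/(-4 + Q) (p(Q) = -3 + 1/(Q - 4) = -3 + 1/(-4 + Q))
B(T, L) = L*T*(13 - 3*L)/(-4 + L) (B(T, L) = (T*L)*((13 - 3*L)/(-4 + L)) = (L*T)*((13 - 3*L)/(-4 + L)) = L*T*(13 - 3*L)/(-4 + L))
-142 - 26*B((2 + I(2))*(4 + 2), -5) = -142 - (-130)*(2 + 6/(6 + 2))*(4 + 2)*(13 - 3*(-5))/(-4 - 5) = -142 - (-130)*(2 + 6/8)*6*(13 + 15)/(-9) = -142 - (-130)*(2 + 6*(⅛))*6*(-1)*28/9 = -142 - (-130)*(2 + ¾)*6*(-1)*28/9 = -142 - (-130)*(11/4)*6*(-1)*28/9 = -142 - (-130)*33*(-1)*28/(2*9) = -142 - 26*770/3 = -142 - 20020/3 = -20446/3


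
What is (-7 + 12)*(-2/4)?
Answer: -5/2 ≈ -2.5000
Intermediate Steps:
(-7 + 12)*(-2/4) = 5*(-2/4) = 5*(-1*½) = 5*(-½) = -5/2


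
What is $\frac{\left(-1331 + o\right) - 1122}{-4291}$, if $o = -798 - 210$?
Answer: $\frac{3461}{4291} \approx 0.80657$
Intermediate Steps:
$o = -1008$ ($o = -798 - 210 = -1008$)
$\frac{\left(-1331 + o\right) - 1122}{-4291} = \frac{\left(-1331 - 1008\right) - 1122}{-4291} = \left(-2339 - 1122\right) \left(- \frac{1}{4291}\right) = \left(-3461\right) \left(- \frac{1}{4291}\right) = \frac{3461}{4291}$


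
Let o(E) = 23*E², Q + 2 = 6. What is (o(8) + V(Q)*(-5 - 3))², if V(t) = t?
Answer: 2073600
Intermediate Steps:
Q = 4 (Q = -2 + 6 = 4)
(o(8) + V(Q)*(-5 - 3))² = (23*8² + 4*(-5 - 3))² = (23*64 + 4*(-8))² = (1472 - 32)² = 1440² = 2073600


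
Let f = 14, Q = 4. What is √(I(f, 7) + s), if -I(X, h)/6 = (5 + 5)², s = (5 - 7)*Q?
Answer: 4*I*√38 ≈ 24.658*I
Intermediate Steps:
s = -8 (s = (5 - 7)*4 = -2*4 = -8)
I(X, h) = -600 (I(X, h) = -6*(5 + 5)² = -6*10² = -6*100 = -600)
√(I(f, 7) + s) = √(-600 - 8) = √(-608) = 4*I*√38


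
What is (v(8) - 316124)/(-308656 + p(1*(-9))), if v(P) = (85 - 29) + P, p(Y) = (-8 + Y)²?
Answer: 316060/308367 ≈ 1.0249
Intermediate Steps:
v(P) = 56 + P
(v(8) - 316124)/(-308656 + p(1*(-9))) = ((56 + 8) - 316124)/(-308656 + (-8 + 1*(-9))²) = (64 - 316124)/(-308656 + (-8 - 9)²) = -316060/(-308656 + (-17)²) = -316060/(-308656 + 289) = -316060/(-308367) = -316060*(-1/308367) = 316060/308367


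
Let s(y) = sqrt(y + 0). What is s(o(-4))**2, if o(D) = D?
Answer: -4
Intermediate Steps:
s(y) = sqrt(y)
s(o(-4))**2 = (sqrt(-4))**2 = (2*I)**2 = -4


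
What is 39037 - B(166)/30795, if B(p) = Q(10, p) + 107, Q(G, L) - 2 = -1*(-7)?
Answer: 1202144299/30795 ≈ 39037.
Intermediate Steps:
Q(G, L) = 9 (Q(G, L) = 2 - 1*(-7) = 2 + 7 = 9)
B(p) = 116 (B(p) = 9 + 107 = 116)
39037 - B(166)/30795 = 39037 - 116/30795 = 1202144299/30795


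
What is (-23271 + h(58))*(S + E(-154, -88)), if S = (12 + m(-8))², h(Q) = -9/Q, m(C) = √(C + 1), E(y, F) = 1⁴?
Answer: -93131163/29 - 16196724*I*√7/29 ≈ -3.2114e+6 - 1.4777e+6*I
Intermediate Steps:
E(y, F) = 1
m(C) = √(1 + C)
S = (12 + I*√7)² (S = (12 + √(1 - 8))² = (12 + √(-7))² = (12 + I*√7)² ≈ 137.0 + 63.498*I)
(-23271 + h(58))*(S + E(-154, -88)) = (-23271 - 9/58)*((12 + I*√7)² + 1) = (-23271 - 9*1/58)*(1 + (12 + I*√7)²) = (-23271 - 9/58)*(1 + (12 + I*√7)²) = -1349727*(1 + (12 + I*√7)²)/58 = -1349727/58 - 1349727*(12 + I*√7)²/58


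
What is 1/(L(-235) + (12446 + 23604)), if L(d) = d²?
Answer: 1/91275 ≈ 1.0956e-5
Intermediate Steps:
1/(L(-235) + (12446 + 23604)) = 1/((-235)² + (12446 + 23604)) = 1/(55225 + 36050) = 1/91275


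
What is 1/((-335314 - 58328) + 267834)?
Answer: -1/125808 ≈ -7.9486e-6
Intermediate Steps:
1/((-335314 - 58328) + 267834) = 1/(-393642 + 267834) = 1/(-125808) = -1/125808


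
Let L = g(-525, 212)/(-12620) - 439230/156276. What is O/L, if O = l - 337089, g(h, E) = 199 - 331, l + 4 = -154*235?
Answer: 30674579051790/230102257 ≈ 1.3331e+5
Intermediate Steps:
l = -36194 (l = -4 - 154*235 = -4 - 36190 = -36194)
g(h, E) = -132
L = -230102257/82175130 (L = -132/(-12620) - 439230/156276 = -132*(-1/12620) - 439230*1/156276 = 33/3155 - 73205/26046 = -230102257/82175130 ≈ -2.8001)
O = -373283 (O = -36194 - 337089 = -373283)
O/L = -373283/(-230102257/82175130) = -373283*(-82175130/230102257) = 30674579051790/230102257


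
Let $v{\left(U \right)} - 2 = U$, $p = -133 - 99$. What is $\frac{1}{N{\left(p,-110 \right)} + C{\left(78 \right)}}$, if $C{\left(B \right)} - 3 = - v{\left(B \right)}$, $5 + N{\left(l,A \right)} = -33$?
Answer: $- \frac{1}{115} \approx -0.0086956$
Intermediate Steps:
$p = -232$ ($p = -133 - 99 = -232$)
$N{\left(l,A \right)} = -38$ ($N{\left(l,A \right)} = -5 - 33 = -38$)
$v{\left(U \right)} = 2 + U$
$C{\left(B \right)} = 1 - B$ ($C{\left(B \right)} = 3 - \left(2 + B\right) = 1 - B$)
$\frac{1}{N{\left(p,-110 \right)} + C{\left(78 \right)}} = \frac{1}{-38 + \left(1 - 78\right)} = \frac{1}{-38 - 77} = \frac{1}{-115} = - \frac{1}{115}$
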